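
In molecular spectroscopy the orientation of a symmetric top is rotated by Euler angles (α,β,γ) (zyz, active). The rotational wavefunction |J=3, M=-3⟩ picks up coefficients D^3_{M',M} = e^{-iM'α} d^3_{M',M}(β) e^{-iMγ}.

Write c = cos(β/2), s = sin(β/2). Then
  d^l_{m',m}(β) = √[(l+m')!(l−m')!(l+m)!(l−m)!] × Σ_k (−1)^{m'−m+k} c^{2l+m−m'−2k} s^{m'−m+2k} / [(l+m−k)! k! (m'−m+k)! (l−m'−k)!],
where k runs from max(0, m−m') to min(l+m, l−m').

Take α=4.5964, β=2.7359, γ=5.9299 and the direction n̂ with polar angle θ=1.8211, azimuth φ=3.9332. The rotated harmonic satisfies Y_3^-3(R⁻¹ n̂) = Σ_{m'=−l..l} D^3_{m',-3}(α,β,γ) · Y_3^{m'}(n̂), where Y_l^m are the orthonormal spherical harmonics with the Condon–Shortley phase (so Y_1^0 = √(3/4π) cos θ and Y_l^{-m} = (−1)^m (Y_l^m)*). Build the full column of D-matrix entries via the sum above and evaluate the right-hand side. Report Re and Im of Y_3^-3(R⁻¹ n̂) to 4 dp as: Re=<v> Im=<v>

Re=0.2467 Im=-0.0646

Need the full column D^3_{m',-3} for m'=−3..3 at α=4.5964, β=2.7359, γ=5.9299.
cos(β/2)=0.201458, sin(β/2)=0.979497
d^3_{-3,-3}: single k=0 term ⇒ +0.000067;  D = +0.000066+0.000011i
d^3_{-2,-3}: single k=0 term ⇒ -0.000796;  D = +0.000219-0.000765i
d^3_{-1,-3}: single k=0 term ⇒ +0.006121;  D = -0.005649-0.002355i
d^3_{0,-3}: single k=0 term ⇒ -0.034362;  D = -0.016803+0.029973i
d^3_{1,-3}: single k=0 term ⇒ +0.144686;  D = +0.117172+0.084882i
d^3_{2,-3}: single k=0 term ⇒ -0.444914;  D = +0.300958-0.327678i
d^3_{3,-3}: single k=0 term ⇒ +0.883119;  D = -0.576911-0.668635i
Y_3^{m'}(θ=1.8211,φ=3.9332) and Σ D·Y over m':
  (+0.0001+0.0000i)·(+0.2732+0.2632i)  (+0.0002-0.0008i)·(+0.0030+0.2376i)  (-0.0056-0.0024i)·(+0.1525-0.1544i)  (-0.0168+0.0300i)·(+0.2489+0.0000i)  (+0.1172+0.0849i)·(-0.1525-0.1544i)  (+0.3010-0.3277i)·(+0.0030-0.2376i)  (-0.5769-0.6686i)·(-0.2732+0.2632i)
Y_3^-3(R⁻¹ n̂) = +0.246712-0.064640i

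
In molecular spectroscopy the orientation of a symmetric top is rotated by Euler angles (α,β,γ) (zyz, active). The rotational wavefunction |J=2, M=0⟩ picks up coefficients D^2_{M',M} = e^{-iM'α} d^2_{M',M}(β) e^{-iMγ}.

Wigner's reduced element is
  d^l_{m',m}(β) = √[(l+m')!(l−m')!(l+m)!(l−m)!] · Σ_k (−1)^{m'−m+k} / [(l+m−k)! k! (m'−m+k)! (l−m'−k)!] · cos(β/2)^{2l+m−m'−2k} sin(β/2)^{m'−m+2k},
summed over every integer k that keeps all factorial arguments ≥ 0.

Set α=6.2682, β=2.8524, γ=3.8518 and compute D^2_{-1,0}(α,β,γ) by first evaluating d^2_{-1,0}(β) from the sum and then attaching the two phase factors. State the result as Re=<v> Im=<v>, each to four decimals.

Re=-0.3347 Im=0.0050

First d^2_{-1,0}(β=2.8524), then the phase factors e^{-i(-1)α} and e^{-i(0)γ}:
Half-angle: c=0.144093, s=0.989564. N=√(1·6·2·2)=4.898979
k∈{1,2} keeps every argument non-negative
  k=1: (−1)^0·4.8990/(2)·0.1441^3·0.9896^1 = +0.007252
  k=2: (−1)^1·4.8990/(2)·0.1441^1·0.9896^3 = -0.342019
d^2_{-1,0}(2.8524) = +0.007252 -0.342019 = -0.334767
Phases: e^{-i·(-1)·6.2682}=+0.999888-0.014985i, e^{-i·(0)·3.8518}=+1.000000+0.000000i ⇒ D=-0.334730+0.005016i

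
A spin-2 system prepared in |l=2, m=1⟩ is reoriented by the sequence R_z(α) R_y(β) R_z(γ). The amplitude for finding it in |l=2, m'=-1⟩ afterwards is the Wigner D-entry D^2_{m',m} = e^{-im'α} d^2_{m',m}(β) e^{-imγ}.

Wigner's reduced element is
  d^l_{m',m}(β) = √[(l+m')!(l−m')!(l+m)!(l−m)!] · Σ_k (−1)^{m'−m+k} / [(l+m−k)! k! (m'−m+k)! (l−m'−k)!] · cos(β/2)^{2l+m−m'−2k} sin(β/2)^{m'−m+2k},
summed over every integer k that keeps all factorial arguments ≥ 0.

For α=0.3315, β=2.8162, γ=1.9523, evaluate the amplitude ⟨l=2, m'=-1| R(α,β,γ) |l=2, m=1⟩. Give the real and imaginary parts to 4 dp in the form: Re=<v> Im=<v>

Split into d^2_{-1,1}(β=2.8162) × two z-phases.
c=cos(2.8162/2)=0.161980, s=sin(2.8162/2)=0.986794; N=√[1·6·6·1]=6.000000
The bounds max(0,m−m')=2 and min(l+m,l−m')=3 give 2 terms
  k=2: (−1)^0·6.0000/(2)·0.1620^2·0.9868^2 = +0.076647
  k=3: (−1)^1·6.0000/(6)·0.1620^0·0.9868^4 = -0.948214
d^2_{-1,1}(2.8162) = +0.076647 -0.948214 = -0.871567
Attach z-rotation phases: D = e^{-i(-1)(0.3315)}·(-0.871567)·e^{-i(1)(1.9523)} = +0.043563+0.870477i

Re=0.0436 Im=0.8705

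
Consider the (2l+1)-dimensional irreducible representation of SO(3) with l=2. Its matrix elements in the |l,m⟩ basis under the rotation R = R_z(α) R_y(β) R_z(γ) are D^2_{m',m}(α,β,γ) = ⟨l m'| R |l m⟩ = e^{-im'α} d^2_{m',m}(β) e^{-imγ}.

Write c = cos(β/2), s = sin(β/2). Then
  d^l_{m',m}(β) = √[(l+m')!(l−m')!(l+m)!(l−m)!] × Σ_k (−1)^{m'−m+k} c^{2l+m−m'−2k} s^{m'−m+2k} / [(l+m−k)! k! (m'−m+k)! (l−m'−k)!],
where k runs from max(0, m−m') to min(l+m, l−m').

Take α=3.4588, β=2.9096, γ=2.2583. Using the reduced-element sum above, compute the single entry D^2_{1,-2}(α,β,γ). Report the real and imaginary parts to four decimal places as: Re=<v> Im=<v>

First d^2_{1,-2}(β=2.9096), then the phase factors e^{-i(1)α} and e^{-i(-2)γ}:
With c≡cos(β/2)=0.115736 and s≡sin(β/2)=0.993280, N=[6·1·1·24]^{1/2}=12.000000
Admissible k: 0..0 (factorial args all ≥0)
  k=0: (−1)^3·12.0000/(6)·0.1157^1·0.9933^3 = -0.226838
d^2_{1,-2}(2.9096) = -0.226838
Attach z-rotation phases: D = e^{-i(1)(3.4588)}·(-0.226838)·e^{-i(-2)(2.2583)} = -0.111330-0.197639i

Re=-0.1113 Im=-0.1976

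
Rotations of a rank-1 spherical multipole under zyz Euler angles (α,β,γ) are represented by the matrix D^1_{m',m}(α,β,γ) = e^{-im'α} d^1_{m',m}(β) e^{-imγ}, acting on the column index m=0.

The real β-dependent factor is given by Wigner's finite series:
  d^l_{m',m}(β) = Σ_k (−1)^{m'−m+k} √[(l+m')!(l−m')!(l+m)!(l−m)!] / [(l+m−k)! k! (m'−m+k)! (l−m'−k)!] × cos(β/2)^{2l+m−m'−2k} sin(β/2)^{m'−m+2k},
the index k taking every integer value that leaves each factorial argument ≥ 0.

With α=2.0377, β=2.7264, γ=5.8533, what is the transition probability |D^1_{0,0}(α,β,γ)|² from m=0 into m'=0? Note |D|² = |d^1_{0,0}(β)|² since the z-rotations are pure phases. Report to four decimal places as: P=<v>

P=0.8373

First d^1_{0,0}(β=2.7264), then the phase factors e^{-i(0)α} and e^{-i(0)γ}:
c=cos(2.7264/2)=0.206108, s=sin(2.7264/2)=0.978529; N=√[1·1·1·1]=1.000000
The bounds max(0,m−m')=0 and min(l+m,l−m')=1 give 2 terms
  k=0: (−1)^0·1.0000/(1)·0.2061^2·0.9785^0 = +0.042481
  k=1: (−1)^1·1.0000/(1)·0.2061^0·0.9785^2 = -0.957519
d^1_{0,0}(2.7264) = +0.042481 -0.957519 = -0.915039
|D^1_{0,0}|² = |d^1_{0,0}(β)|² = (-0.915039)² = 0.837296 (the z-rotation phases have unit modulus)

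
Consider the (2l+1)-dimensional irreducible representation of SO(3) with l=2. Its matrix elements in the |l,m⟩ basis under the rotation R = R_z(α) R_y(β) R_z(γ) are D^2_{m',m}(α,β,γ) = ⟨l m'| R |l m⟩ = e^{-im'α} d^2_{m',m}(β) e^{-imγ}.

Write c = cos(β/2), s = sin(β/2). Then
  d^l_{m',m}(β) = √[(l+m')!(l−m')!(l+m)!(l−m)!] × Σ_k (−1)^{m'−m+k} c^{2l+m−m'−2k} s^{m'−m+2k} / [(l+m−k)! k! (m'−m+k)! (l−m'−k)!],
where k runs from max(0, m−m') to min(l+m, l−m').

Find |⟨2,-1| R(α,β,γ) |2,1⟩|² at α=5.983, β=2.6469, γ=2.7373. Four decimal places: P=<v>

Split into d^2_{-1,1}(β=2.6469) × two z-phases.
c=cos(2.6469/2)=0.244832, s=sin(2.6469/2)=0.969566; N=√[1·6·6·1]=6.000000
The bounds max(0,m−m')=2 and min(l+m,l−m')=3 give 2 terms
  k=2: (−1)^0·6.0000/(2)·0.2448^2·0.9696^2 = +0.169049
  k=3: (−1)^1·6.0000/(6)·0.2448^0·0.9696^4 = -0.883708
d^2_{-1,1}(2.6469) = +0.169049 -0.883708 = -0.714659
|D^2_{-1,1}|² = |d^2_{-1,1}(β)|² = (-0.714659)² = 0.510738 (the z-rotation phases have unit modulus)

P=0.5107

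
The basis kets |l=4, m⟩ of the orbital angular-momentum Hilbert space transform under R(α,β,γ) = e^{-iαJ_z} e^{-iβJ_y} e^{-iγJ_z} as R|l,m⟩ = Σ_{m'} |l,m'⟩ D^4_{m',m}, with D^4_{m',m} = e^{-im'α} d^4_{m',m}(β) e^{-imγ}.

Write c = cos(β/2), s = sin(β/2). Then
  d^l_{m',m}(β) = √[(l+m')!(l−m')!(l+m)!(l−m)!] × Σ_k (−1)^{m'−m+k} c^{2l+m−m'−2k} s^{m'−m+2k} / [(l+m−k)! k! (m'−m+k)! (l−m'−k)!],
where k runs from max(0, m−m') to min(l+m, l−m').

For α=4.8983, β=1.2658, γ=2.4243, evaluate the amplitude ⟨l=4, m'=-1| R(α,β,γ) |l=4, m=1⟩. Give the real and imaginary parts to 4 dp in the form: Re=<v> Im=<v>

Re=0.1477 Im=-0.1164

Split into d^4_{-1,1}(β=1.2658) × two z-phases.
Half-angle: c=0.806316, s=0.591486. N=√(6·120·120·6)=720.000000
The bounds max(0,m−m')=2 and min(l+m,l−m')=5 give 4 terms
  k=2: (−1)^0·720.0000/(72)·0.8063^6·0.5915^2 = +0.961432
  k=3: (−1)^1·720.0000/(24)·0.8063^4·0.5915^4 = -1.552094
  k=4: (−1)^2·720.0000/(48)·0.8063^2·0.5915^6 = +0.417606
  k=5: (−1)^3·720.0000/(720)·0.8063^0·0.5915^8 = -0.014981
d^4_{-1,1}(1.2658) = +0.961432 -1.552094 +0.417606 -0.014981 = -0.188038
D = (+0.184842-0.982768i)·(-0.188038)·(-0.753588-0.657347i) = +0.147669-0.116414i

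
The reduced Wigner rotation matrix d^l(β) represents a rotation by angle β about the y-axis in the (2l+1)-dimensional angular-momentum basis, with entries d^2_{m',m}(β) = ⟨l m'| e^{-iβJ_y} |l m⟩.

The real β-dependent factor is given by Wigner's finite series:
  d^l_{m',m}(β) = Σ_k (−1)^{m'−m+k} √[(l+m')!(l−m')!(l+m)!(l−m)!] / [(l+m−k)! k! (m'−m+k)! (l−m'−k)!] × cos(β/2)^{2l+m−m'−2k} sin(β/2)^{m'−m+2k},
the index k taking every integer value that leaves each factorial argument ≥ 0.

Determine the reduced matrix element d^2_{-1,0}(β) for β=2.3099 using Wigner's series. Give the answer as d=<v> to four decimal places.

d^2_{-1,0}(β=2.3099) via Wigner's sum:
With c≡cos(β/2)=0.403964 and s≡sin(β/2)=0.914775, N=[1·6·2·2]^{1/2}=4.898979
k: max(0,(0)−(-1))=1 … min(2+(0),2−(-1))=2
  k=1: (−1)^0·4.8990/(2)·0.4040^3·0.9148^1 = +0.147713
  k=2: (−1)^1·4.8990/(2)·0.4040^1·0.9148^3 = -0.757462
d^2_{-1,0}(2.3099) = +0.147713 -0.757462 = -0.609749

d=-0.6097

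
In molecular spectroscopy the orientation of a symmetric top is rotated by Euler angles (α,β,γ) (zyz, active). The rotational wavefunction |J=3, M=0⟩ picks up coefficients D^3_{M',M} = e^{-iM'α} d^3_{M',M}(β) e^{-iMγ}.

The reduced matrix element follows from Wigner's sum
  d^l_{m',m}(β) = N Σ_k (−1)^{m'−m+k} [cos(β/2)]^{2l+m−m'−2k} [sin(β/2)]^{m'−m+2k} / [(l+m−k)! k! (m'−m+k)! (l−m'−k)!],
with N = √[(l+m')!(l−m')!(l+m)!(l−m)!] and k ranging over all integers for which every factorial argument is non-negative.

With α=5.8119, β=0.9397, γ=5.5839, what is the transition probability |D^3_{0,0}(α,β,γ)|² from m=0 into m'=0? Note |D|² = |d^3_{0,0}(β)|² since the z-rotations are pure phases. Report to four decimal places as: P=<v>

P=0.1380

D^3_{0,0}(5.8119,0.9397,5.5839) = e^{-i·0·5.8119}·d^3_{0,0}(0.9397)·e^{-i·0·5.5839}. Compute d first:
Half-angle: c=0.891636, s=0.452753. N=√(6·6·6·6)=36.000000
The bounds max(0,m−m')=0 and min(l+m,l−m')=3 give 4 terms
  k=0: (−1)^0·36.0000/(36)·0.8916^6·0.4528^0 = +0.502489
  k=1: (−1)^1·36.0000/(4)·0.8916^4·0.4528^2 = -1.166044
  k=2: (−1)^2·36.0000/(4)·0.8916^2·0.4528^4 = +0.300650
  k=3: (−1)^3·36.0000/(36)·0.8916^0·0.4528^6 = -0.008613
d^3_{0,0}(0.9397) = +0.502489 -1.166044 +0.300650 -0.008613 = -0.371519
|D^3_{0,0}|² = |d^3_{0,0}(β)|² = (-0.371519)² = 0.138026 (the z-rotation phases have unit modulus)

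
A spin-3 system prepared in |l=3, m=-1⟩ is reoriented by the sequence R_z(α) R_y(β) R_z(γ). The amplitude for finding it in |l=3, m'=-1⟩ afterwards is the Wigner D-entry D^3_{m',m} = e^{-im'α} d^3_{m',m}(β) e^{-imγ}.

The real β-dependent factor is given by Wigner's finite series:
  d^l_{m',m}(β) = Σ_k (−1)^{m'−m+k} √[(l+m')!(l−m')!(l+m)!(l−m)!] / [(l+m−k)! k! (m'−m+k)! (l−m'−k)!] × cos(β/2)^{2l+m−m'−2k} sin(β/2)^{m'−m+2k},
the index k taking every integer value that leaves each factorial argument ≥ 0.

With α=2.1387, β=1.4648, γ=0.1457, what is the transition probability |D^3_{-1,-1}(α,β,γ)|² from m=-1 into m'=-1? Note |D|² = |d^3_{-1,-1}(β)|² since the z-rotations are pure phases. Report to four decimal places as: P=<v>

P=0.0683

First d^3_{-1,-1}(β=1.4648), then the phase factors e^{-i(-1)α} and e^{-i(-1)γ}:
With c≡cos(β/2)=0.743572 and s≡sin(β/2)=0.668656, N=[2·24·2·24]^{1/2}=48.000000
The bounds max(0,m−m')=0 and min(l+m,l−m')=2 give 3 terms
  k=0: (−1)^0·48.0000/(48)·0.7436^6·0.6687^0 = +0.169020
  k=1: (−1)^1·48.0000/(6)·0.7436^4·0.6687^2 = -1.093421
  k=2: (−1)^2·48.0000/(8)·0.7436^2·0.6687^4 = +0.663145
d^3_{-1,-1}(1.4648) = +0.169020 -1.093421 +0.663145 = -0.261256
|D^3_{-1,-1}|² = |d^3_{-1,-1}(β)|² = (-0.261256)² = 0.068255 (the z-rotation phases have unit modulus)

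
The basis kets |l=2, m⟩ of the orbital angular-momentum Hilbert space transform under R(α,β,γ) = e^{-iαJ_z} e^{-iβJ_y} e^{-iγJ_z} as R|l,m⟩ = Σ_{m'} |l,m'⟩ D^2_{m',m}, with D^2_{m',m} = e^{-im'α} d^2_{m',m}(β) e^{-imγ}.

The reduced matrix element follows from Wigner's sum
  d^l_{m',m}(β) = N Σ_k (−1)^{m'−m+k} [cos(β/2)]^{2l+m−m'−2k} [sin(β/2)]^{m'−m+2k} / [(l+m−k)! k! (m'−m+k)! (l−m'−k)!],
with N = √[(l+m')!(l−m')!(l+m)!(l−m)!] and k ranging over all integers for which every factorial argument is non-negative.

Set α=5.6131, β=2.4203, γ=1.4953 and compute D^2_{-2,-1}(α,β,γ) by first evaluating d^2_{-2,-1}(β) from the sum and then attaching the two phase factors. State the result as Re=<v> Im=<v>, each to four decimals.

Re=0.0812 Im=0.0127

First d^2_{-2,-1}(β=2.4203), then the phase factors e^{-i(-2)α} and e^{-i(-1)γ}:
With c≡cos(β/2)=0.352879 and s≡sin(β/2)=0.935669, N=[1·24·1·6]^{1/2}=12.000000
Admissible k: 1..1 (factorial args all ≥0)
  k=1: (−1)^0·12.0000/(6)·0.3529^3·0.9357^1 = +0.082230
d^2_{-2,-1}(2.4203) = +0.082230
Attach z-rotation phases: D = e^{-i(-2)(5.6131)}·(+0.082230)·e^{-i(-1)(1.4953)} = +0.081242+0.012705i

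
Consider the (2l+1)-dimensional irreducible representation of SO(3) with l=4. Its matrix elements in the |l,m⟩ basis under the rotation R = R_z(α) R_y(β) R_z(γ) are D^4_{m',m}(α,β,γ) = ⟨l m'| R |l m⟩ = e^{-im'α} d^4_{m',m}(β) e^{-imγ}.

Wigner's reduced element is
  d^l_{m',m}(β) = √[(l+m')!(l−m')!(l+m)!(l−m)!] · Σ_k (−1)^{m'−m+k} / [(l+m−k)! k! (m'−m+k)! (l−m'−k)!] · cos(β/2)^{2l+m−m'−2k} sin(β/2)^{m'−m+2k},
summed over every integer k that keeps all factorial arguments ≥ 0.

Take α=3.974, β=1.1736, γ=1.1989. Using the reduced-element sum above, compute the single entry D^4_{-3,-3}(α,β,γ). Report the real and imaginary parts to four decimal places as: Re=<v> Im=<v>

Re=0.4757 Im=-0.0911

First d^4_{-3,-3}(β=1.1736), then the phase factors e^{-i(-3)α} and e^{-i(-3)γ}:
c=cos(1.1736/2)=0.832717, s=sin(1.1736/2)=0.553699; N=√[1·5040·1·5040]=5040.000000
k∈{0,1} keeps every argument non-negative
  k=0: (−1)^0·5040.0000/(5040)·0.8327^8·0.5537^0 = +0.231195
  k=1: (−1)^1·5040.0000/(720)·0.8327^6·0.5537^2 = -0.715533
d^4_{-3,-3}(1.1736) = +0.231195 -0.715533 = -0.484338
Attach z-rotation phases: D = e^{-i(-3)(3.974)}·(-0.484338)·e^{-i(-3)(1.1989)} = +0.475689-0.091121i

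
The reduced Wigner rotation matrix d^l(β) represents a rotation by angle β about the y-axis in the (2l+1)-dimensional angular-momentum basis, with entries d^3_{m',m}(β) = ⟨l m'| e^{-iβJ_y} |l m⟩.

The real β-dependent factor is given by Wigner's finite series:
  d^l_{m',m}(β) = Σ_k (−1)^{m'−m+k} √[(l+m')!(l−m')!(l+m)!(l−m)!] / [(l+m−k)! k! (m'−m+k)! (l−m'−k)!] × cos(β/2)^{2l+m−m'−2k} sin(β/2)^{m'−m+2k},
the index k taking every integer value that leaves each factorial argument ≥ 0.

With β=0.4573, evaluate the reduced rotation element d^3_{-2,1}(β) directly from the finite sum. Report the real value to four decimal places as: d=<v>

d^3_{-2,1}(β=0.4573) via Wigner's sum:
With c≡cos(β/2)=0.973973 and s≡sin(β/2)=0.226663, N=[1·120·24·2]^{1/2}=75.894664
The bounds max(0,m−m')=3 and min(l+m,l−m')=4 give 2 terms
  k=3: (−1)^0·75.8947/(12)·0.9740^3·0.2267^3 = +0.068048
  k=4: (−1)^1·75.8947/(24)·0.9740^1·0.2267^5 = -0.001843
d^3_{-2,1}(0.4573) = +0.068048 -0.001843 = +0.066205

d=0.0662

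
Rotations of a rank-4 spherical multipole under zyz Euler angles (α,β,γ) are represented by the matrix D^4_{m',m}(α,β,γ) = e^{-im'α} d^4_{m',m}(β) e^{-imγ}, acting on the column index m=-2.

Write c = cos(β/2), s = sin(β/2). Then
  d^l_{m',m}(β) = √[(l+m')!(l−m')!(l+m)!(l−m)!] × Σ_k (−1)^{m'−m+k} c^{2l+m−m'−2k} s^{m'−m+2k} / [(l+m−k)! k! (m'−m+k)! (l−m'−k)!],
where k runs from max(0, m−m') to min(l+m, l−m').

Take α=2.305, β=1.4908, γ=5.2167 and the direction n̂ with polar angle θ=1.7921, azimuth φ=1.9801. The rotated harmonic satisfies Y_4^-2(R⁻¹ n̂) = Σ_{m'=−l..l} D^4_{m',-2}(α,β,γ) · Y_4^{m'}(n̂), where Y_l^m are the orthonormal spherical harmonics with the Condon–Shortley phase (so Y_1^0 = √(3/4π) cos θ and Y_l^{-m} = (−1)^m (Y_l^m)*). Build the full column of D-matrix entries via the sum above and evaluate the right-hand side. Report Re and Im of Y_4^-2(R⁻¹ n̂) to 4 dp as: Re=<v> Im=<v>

Re=0.2532 Im=-0.1383

Need the full column D^4_{m',-2} for m'=−4..4 at α=2.305, β=1.4908, γ=5.2167.
cos(β/2)=0.734817, sin(β/2)=0.678266
d^4_{-4,-2}: single k=2 term ⇒ +0.383224;  D = +0.265936+0.275932i
d^4_{-3,-2}: k∈[1..2] ⇒ +0.293574 -0.750378 = -0.456804;  D = -0.031786+0.455697i
d^4_{-2,-2}: k∈[0..2] ⇒ +0.085003 -0.869071 +0.925565 = +0.141497;  D = -0.111384+0.087263i
d^4_{-1,-2}: k∈[0..2] ⇒ -0.332881 +1.418081 -0.805474 = +0.279726;  D = +0.275597+0.047884i
d^4_{0,-2}: k∈[0..2] ⇒ +0.687061 -1.561010 +0.498745 = -0.375204;  D = +0.199994+0.317459i
d^4_{1,-2}: k∈[0..2] ⇒ -0.945387 +1.208211 -0.205880 = +0.056944;  D = -0.015431+0.054813i
d^4_{2,-2}: k∈[0..2] ⇒ +0.925565 -0.630868 +0.044792 = +0.339488;  D = +0.304232-0.150650i
d^4_{3,-2}: k∈[0..1] ⇒ -0.639325 +0.181569 = -0.457756;  D = +0.425642+0.168433i
d^4_{4,-2}: single k=0 term ⇒ +0.278187;  D = +0.097320+0.260608i
Y_4^{m'}(θ=1.7921,φ=1.9801) and Σ D·Y over m':
  (+0.2659+0.2759i)·(-0.0266-0.4000i)  (-0.0318+0.4557i)·(-0.2403-0.0858i)  (-0.1114+0.0873i)·(+0.1442-0.1541i)  (+0.2756+0.0479i)·(-0.1074-0.2475i)  (+0.2000+0.3175i)·(+0.1730+0.0000i)  (-0.0154+0.0548i)·(+0.1074-0.2475i)  (+0.3042-0.1506i)·(+0.1442+0.1541i)  (+0.4256+0.1684i)·(+0.2403-0.0858i)  (+0.0973+0.2606i)·(-0.0266+0.4000i)
Y_4^-2(R⁻¹ n̂) = +0.253151-0.138341i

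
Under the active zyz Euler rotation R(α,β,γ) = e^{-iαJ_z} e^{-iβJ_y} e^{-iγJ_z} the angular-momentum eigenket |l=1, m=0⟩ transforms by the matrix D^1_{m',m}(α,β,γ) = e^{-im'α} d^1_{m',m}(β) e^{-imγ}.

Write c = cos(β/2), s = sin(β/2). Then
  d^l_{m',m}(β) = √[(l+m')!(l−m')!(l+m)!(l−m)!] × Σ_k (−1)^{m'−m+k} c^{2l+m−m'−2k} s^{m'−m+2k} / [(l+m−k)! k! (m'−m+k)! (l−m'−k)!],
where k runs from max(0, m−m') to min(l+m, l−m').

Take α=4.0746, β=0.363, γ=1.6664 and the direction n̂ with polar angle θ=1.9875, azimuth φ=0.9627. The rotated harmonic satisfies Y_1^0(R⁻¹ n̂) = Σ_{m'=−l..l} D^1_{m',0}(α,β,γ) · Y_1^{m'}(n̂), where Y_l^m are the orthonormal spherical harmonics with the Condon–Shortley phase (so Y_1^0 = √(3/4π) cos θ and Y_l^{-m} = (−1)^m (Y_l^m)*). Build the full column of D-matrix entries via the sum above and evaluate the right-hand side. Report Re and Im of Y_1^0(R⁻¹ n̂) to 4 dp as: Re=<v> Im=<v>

Re=-0.3435 Im=0.0000

Need the full column D^1_{m',0} for m'=−1..1 at α=4.0746, β=0.363, γ=1.6664.
cos(β/2)=0.983574, sin(β/2)=0.180505
d^1_{-1,0}: single k=1 term ⇒ +0.251080;  D = -0.149498-0.201721i
d^1_{0,0}: k∈[0..1] ⇒ +0.967418 -0.032582 = +0.934836;  D = +0.934836+0.000000i
d^1_{1,0}: single k=0 term ⇒ -0.251080;  D = +0.149498-0.201721i
Y_1^{m'}(θ=1.9875,φ=0.9627) and Σ D·Y over m':
  (-0.1495-0.2017i)·(+0.1805-0.2593i)  (+0.9348+0.0000i)·(-0.1978+0.0000i)  (+0.1495-0.2017i)·(-0.1805-0.2593i)
Y_1^0(R⁻¹ n̂) = -0.343451+0.000000i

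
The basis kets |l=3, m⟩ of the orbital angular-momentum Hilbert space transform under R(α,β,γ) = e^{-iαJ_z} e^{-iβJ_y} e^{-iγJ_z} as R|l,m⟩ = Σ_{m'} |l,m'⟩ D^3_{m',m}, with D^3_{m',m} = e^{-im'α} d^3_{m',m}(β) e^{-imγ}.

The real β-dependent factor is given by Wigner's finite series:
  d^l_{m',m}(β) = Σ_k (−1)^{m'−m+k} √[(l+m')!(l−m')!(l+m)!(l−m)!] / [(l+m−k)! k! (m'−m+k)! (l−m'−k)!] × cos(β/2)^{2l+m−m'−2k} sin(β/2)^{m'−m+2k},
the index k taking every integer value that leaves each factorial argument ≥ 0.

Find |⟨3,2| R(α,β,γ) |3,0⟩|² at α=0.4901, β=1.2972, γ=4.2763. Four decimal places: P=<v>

P=0.1176

D^3_{2,0}(0.4901,1.2972,4.2763) = e^{-i·2·0.4901}·d^3_{2,0}(1.2972)·e^{-i·0·4.2763}. Compute d first:
With c≡cos(β/2)=0.796930 and s≡sin(β/2)=0.604071, N=[120·1·6·6]^{1/2}=65.726707
k: max(0,(0)−(2))=0 … min(3+(0),3−(2))=1
  k=0: (−1)^2·65.7267/(12)·0.7969^4·0.6041^2 = +0.806155
  k=1: (−1)^3·65.7267/(12)·0.7969^2·0.6041^4 = -0.463185
d^3_{2,0}(1.2972) = +0.806155 -0.463185 = +0.342970
|D^3_{2,0}|² = |d^3_{2,0}(β)|² = (+0.342970)² = 0.117628 (the z-rotation phases have unit modulus)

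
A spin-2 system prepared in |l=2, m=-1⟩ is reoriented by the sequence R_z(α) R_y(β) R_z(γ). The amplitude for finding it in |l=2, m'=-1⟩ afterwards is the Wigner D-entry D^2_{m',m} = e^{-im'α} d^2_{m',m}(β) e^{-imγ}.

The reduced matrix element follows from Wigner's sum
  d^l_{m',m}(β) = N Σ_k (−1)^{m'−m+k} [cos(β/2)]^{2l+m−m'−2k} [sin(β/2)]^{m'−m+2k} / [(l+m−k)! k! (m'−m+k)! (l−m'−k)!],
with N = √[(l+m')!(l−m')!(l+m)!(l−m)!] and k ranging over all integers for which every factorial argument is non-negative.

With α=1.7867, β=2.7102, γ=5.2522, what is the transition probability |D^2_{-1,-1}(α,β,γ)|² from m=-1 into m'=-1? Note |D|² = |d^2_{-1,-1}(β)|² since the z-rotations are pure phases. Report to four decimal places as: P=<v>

First d^2_{-1,-1}(β=2.7102), then the phase factors e^{-i(-1)α} and e^{-i(-1)γ}:
c=cos(2.7102/2)=0.214028, s=sin(2.7102/2)=0.976828; N=√[1·6·1·6]=6.000000
k∈{0,1} keeps every argument non-negative
  k=0: (−1)^0·6.0000/(6)·0.2140^4·0.9768^0 = +0.002098
  k=1: (−1)^1·6.0000/(2)·0.2140^2·0.9768^2 = -0.131128
d^2_{-1,-1}(2.7102) = +0.002098 -0.131128 = -0.129030
|D^2_{-1,-1}|² = |d^2_{-1,-1}(β)|² = (-0.129030)² = 0.016649 (the z-rotation phases have unit modulus)

P=0.0166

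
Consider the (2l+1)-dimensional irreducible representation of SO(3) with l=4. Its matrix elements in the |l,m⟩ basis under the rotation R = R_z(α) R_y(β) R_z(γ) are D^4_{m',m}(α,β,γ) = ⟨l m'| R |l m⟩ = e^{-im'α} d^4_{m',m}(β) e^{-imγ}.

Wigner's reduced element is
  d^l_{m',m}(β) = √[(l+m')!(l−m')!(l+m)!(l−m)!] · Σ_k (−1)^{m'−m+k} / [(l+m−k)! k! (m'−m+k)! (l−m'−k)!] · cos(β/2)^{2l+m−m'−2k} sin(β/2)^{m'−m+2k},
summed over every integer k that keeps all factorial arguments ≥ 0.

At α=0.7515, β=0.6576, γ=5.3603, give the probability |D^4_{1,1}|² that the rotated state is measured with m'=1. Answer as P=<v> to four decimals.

D^4_{1,1}(0.7515,0.6576,5.3603) = e^{-i·1·0.7515}·d^4_{1,1}(0.6576)·e^{-i·1·5.3603}. Compute d first:
c=cos(0.6576/2)=0.946431, s=sin(0.6576/2)=0.322908; N=√[120·6·120·6]=720.000000
k: max(0,(1)−(1))=0 … min(4+(1),4−(1))=3
  k=0: (−1)^0·720.0000/(720)·0.9464^8·0.3229^0 = +0.643739
  k=1: (−1)^1·720.0000/(48)·0.9464^6·0.3229^2 = -1.124036
  k=2: (−1)^2·720.0000/(24)·0.9464^4·0.3229^4 = +0.261691
  k=3: (−1)^3·720.0000/(72)·0.9464^2·0.3229^6 = -0.010154
d^4_{1,1}(0.6576) = +0.643739 -1.124036 +0.261691 -0.010154 = -0.228760
|D^4_{1,1}|² = |d^4_{1,1}(β)|² = (-0.228760)² = 0.052331 (the z-rotation phases have unit modulus)

P=0.0523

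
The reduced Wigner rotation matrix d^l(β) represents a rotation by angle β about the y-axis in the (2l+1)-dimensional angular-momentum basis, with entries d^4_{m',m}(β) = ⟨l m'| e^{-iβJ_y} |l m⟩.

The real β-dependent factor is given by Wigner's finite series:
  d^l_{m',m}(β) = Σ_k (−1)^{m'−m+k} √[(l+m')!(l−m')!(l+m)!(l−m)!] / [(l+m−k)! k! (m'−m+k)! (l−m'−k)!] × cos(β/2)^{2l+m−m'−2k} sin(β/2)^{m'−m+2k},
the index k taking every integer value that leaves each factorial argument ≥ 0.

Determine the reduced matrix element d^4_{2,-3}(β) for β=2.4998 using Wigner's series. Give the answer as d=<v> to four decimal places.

d^4_{2,-3}(β=2.4998) via Wigner's sum:
c=cos(2.4998/2)=0.315417, s=sin(2.4998/2)=0.948953; N=√[720·2·1·5040]=2693.993318
The bounds max(0,m−m')=0 and min(l+m,l−m')=1 give 2 terms
  k=0: (−1)^5·2693.9933/(240)·0.3154^3·0.9490^5 = -0.271060
  k=1: (−1)^6·2693.9933/(720)·0.3154^1·0.9490^7 = +0.817829
d^4_{2,-3}(2.4998) = -0.271060 +0.817829 = +0.546769

d=0.5468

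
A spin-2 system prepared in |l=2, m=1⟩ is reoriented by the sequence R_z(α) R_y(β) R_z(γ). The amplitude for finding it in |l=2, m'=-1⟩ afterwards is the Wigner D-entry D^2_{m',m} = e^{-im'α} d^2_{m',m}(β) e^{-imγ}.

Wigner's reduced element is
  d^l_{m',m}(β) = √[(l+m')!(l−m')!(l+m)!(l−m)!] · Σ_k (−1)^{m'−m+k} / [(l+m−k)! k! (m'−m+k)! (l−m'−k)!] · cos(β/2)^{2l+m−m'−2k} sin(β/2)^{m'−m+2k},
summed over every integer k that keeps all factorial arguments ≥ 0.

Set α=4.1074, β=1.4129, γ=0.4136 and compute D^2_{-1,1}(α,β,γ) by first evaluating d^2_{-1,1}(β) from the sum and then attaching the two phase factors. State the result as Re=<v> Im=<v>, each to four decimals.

First d^2_{-1,1}(β=1.4129), then the phase factors e^{-i(-1)α} and e^{-i(1)γ}:
Half-angle: c=0.760671, s=0.649137. N=√(1·6·6·1)=6.000000
Admissible k: 2..3 (factorial args all ≥0)
  k=2: (−1)^0·6.0000/(2)·0.7607^2·0.6491^2 = +0.731456
  k=3: (−1)^1·6.0000/(6)·0.7607^0·0.6491^4 = -0.177561
d^2_{-1,1}(1.4129) = +0.731456 -0.177561 = +0.553896
Attach z-rotation phases: D = e^{-i(-1)(4.1074)}·(+0.553896)·e^{-i(1)(0.4136)} = -0.471570-0.290556i

Re=-0.4716 Im=-0.2906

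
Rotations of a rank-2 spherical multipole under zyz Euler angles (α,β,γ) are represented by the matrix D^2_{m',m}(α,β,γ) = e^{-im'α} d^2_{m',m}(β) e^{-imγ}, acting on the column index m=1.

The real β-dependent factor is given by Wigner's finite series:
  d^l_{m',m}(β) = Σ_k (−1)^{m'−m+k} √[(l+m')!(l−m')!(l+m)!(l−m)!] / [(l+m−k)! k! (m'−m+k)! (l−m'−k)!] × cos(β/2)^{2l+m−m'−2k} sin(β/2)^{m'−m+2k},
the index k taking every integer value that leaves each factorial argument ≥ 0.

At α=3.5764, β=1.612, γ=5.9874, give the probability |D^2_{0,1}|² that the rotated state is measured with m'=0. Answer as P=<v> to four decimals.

P=0.0025

First d^2_{0,1}(β=1.612), then the phase factors e^{-i(0)α} and e^{-i(1)γ}:
c=cos(1.612/2)=0.692390, s=sin(1.612/2)=0.721523; N=√[2·2·6·1]=4.898979
k: max(0,(1)−(0))=1 … min(2+(1),2−(0))=2
  k=1: (−1)^0·4.8990/(2)·0.6924^3·0.7215^1 = +0.586649
  k=2: (−1)^1·4.8990/(2)·0.6924^1·0.7215^3 = -0.637056
d^2_{0,1}(1.612) = +0.586649 -0.637056 = -0.050407
|D^2_{0,1}|² = |d^2_{0,1}(β)|² = (-0.050407)² = 0.002541 (the z-rotation phases have unit modulus)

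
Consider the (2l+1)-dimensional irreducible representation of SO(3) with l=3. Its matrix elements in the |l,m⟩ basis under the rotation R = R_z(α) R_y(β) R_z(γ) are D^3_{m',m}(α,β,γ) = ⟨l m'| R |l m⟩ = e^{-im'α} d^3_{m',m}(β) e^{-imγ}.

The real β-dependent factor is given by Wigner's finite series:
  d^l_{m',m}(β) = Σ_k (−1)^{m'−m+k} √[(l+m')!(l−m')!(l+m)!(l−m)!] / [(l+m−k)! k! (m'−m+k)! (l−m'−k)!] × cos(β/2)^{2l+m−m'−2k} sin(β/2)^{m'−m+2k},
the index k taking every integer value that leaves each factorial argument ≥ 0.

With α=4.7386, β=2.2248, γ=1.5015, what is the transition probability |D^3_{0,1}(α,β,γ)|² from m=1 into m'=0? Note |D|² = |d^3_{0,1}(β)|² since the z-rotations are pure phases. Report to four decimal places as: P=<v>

D^3_{0,1}(4.7386,2.2248,1.5015) = e^{-i·0·4.7386}·d^3_{0,1}(2.2248)·e^{-i·1·1.5015}. Compute d first:
With c≡cos(β/2)=0.442511 and s≡sin(β/2)=0.896763, N=[6·6·24·2]^{1/2}=41.569219
k: max(0,(1)−(0))=1 … min(3+(1),3−(0))=3
  k=1: (−1)^0·41.5692/(12)·0.4425^5·0.8968^1 = +0.052709
  k=2: (−1)^1·41.5692/(4)·0.4425^3·0.8968^3 = -0.649406
  k=3: (−1)^2·41.5692/(12)·0.4425^1·0.8968^5 = +0.889003
d^3_{0,1}(2.2248) = +0.052709 -0.649406 +0.889003 = +0.292307
|D^3_{0,1}|² = |d^3_{0,1}(β)|² = (+0.292307)² = 0.085443 (the z-rotation phases have unit modulus)

P=0.0854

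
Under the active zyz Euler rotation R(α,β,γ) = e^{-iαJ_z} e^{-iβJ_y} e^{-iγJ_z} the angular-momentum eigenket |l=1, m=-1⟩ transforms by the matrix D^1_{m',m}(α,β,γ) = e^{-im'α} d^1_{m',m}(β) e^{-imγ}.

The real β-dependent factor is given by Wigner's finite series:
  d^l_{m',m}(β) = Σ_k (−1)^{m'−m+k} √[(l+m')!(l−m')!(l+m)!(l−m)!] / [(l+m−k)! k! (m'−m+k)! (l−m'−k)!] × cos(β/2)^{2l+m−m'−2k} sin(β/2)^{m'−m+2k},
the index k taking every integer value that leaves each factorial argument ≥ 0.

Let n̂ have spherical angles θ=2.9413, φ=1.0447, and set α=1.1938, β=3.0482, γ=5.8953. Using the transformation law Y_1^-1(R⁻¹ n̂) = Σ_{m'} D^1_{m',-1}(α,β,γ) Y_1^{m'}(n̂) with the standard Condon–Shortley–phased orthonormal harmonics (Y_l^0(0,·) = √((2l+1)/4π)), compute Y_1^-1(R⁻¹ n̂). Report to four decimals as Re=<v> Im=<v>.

Re=-0.0296 Im=0.0231

Need the full column D^1_{m',-1} for m'=−1..1 at α=1.1938, β=3.0482, γ=5.8953.
cos(β/2)=0.046679, sin(β/2)=0.998910
d^1_{-1,-1}: single k=0 term ⇒ +0.002179;  D = +0.001509+0.001572i
d^1_{0,-1}: single k=0 term ⇒ -0.065943;  D = -0.061044+0.024942i
d^1_{1,-1}: single k=0 term ⇒ +0.997821;  D = -0.010865-0.997762i
Y_1^{m'}(θ=2.9413,φ=1.0447) and Σ D·Y over m':
  (+0.0015+0.0016i)·(+0.0345-0.0594i)  (-0.0610+0.0249i)·(-0.4788+0.0000i)  (-0.0109-0.9978i)·(-0.0345-0.0594i)
Y_1^-1(R⁻¹ n̂) = -0.029559+0.023108i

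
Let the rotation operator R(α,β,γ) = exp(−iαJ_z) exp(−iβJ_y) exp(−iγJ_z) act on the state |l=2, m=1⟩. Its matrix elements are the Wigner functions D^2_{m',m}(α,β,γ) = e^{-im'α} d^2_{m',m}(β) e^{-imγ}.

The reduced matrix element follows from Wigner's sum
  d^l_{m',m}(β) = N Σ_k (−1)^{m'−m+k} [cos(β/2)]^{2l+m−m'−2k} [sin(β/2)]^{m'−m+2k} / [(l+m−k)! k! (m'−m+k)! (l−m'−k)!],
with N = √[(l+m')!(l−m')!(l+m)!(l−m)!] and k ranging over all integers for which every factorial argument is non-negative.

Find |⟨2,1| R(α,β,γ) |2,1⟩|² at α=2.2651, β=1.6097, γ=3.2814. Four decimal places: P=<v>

P=0.2683

First d^2_{1,1}(β=1.6097), then the phase factors e^{-i(1)α} and e^{-i(1)γ}:
c=cos(1.6097/2)=0.693219, s=sin(1.6097/2)=0.720727; N=√[6·1·6·1]=6.000000
The bounds max(0,m−m')=0 and min(l+m,l−m')=1 give 2 terms
  k=0: (−1)^0·6.0000/(6)·0.6932^4·0.7207^0 = +0.230931
  k=1: (−1)^1·6.0000/(2)·0.6932^2·0.7207^2 = -0.748865
d^2_{1,1}(1.6097) = +0.230931 -0.748865 = -0.517934
|D^2_{1,1}|² = |d^2_{1,1}(β)|² = (-0.517934)² = 0.268256 (the z-rotation phases have unit modulus)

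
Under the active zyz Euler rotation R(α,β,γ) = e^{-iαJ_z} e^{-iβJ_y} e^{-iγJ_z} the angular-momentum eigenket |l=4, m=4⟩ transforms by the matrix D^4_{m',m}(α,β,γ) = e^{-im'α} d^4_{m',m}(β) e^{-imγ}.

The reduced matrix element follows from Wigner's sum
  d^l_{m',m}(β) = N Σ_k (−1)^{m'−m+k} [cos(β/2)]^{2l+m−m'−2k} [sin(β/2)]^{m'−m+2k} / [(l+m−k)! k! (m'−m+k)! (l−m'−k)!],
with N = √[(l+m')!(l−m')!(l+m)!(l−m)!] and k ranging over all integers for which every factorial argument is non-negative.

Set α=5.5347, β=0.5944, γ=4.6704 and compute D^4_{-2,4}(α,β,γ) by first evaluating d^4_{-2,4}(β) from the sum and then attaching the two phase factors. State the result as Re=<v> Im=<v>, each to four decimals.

D^4_{-2,4}(5.5347,0.5944,4.6704) = e^{-i·-2·5.5347}·d^4_{-2,4}(0.5944)·e^{-i·4·4.6704}. Compute d first:
Half-angle: c=0.956160, s=0.292844. N=√(2·720·40320·1)=7619.763776
Admissible k: 6..6 (factorial args all ≥0)
  k=6: (−1)^0·7619.7638/(1440)·0.9562^2·0.2928^6 = +0.003051
d^4_{-2,4}(0.5944) = +0.003051
Phases: e^{-i·(-2)·5.5347}=+0.073759-0.997276i, e^{-i·(4)·4.6704}=+0.985929+0.167167i ⇒ D=+0.000731-0.002962i

Re=0.0007 Im=-0.0030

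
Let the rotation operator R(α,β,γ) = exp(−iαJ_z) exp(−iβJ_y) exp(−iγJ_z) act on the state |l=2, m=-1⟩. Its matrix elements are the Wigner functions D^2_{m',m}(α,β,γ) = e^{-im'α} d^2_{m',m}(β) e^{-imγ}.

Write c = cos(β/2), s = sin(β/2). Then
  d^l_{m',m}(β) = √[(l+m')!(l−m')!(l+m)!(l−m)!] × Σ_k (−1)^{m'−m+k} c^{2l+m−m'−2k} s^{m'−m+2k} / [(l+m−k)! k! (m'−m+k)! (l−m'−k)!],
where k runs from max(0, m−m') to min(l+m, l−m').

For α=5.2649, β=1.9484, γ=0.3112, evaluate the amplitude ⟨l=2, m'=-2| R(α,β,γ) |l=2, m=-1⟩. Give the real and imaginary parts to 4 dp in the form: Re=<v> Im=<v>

Split into d^2_{-2,-1}(β=1.9484) × two z-phases.
Half-angle: c=0.561830, s=0.827253. N=√(1·24·1·6)=12.000000
Admissible k: 1..1 (factorial args all ≥0)
  k=1: (−1)^0·12.0000/(6)·0.5618^3·0.8273^1 = +0.293415
d^2_{-2,-1}(1.9484) = +0.293415
Attach z-rotation phases: D = e^{-i(-2)(5.2649)}·(+0.293415)·e^{-i(-1)(0.3112)} = -0.045174-0.289917i

Re=-0.0452 Im=-0.2899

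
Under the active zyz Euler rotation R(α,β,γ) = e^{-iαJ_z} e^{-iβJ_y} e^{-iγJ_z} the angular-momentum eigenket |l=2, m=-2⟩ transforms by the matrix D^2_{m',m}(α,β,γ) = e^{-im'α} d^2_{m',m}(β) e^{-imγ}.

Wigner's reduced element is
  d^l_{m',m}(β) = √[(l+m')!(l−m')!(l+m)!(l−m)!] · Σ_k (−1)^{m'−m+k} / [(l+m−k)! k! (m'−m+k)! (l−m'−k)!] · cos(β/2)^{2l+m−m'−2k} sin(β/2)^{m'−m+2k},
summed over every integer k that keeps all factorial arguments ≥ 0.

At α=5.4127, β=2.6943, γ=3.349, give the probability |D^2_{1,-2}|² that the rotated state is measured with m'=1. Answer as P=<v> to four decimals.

D^2_{1,-2}(5.4127,2.6943,3.349) = e^{-i·1·5.4127}·d^2_{1,-2}(2.6943)·e^{-i·-2·3.349}. Compute d first:
c=cos(2.6943/2)=0.221787, s=sin(2.6943/2)=0.975095; N=√[6·1·1·24]=12.000000
k∈{0} keeps every argument non-negative
  k=0: (−1)^3·12.0000/(6)·0.2218^1·0.9751^3 = -0.411250
d^2_{1,-2}(2.6943) = -0.411250
|D^2_{1,-2}|² = |d^2_{1,-2}(β)|² = (-0.411250)² = 0.169127 (the z-rotation phases have unit modulus)

P=0.1691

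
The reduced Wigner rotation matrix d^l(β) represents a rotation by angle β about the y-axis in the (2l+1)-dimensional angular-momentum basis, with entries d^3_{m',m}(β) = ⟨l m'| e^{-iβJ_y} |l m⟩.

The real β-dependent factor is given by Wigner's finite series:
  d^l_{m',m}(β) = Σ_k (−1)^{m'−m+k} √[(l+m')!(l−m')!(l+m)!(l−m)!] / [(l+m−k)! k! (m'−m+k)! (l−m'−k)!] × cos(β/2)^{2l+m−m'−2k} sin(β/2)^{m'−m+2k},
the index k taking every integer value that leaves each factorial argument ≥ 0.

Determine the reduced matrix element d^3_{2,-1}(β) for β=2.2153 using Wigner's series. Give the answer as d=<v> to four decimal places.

d^3_{2,-1}(β=2.2153) via Wigner's sum:
With c≡cos(β/2)=0.446765 and s≡sin(β/2)=0.894651, N=[120·1·2·24]^{1/2}=75.894664
k: max(0,(-1)−(2))=0 … min(3+(-1),3−(2))=1
  k=0: (−1)^3·75.8947/(12)·0.4468^3·0.8947^3 = -0.403859
  k=1: (−1)^4·75.8947/(24)·0.4468^1·0.8947^5 = +0.809745
d^3_{2,-1}(2.2153) = -0.403859 +0.809745 = +0.405886

d=0.4059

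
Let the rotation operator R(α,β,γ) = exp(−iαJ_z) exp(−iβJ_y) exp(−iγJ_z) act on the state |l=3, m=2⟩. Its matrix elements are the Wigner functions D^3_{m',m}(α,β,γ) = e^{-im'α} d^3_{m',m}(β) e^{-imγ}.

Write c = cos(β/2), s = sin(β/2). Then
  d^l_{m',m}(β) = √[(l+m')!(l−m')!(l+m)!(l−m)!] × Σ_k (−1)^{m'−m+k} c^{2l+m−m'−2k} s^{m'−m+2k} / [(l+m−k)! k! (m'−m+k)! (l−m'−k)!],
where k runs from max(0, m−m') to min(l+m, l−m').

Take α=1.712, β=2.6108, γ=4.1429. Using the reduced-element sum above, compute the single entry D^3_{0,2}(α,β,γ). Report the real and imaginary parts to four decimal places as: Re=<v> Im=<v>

Re=0.1267 Im=0.2748

D^3_{0,2}(1.712,2.6108,4.1429) = e^{-i·0·1.712}·d^3_{0,2}(2.6108)·e^{-i·2·4.1429}. Compute d first:
Half-angle: c=0.262292, s=0.964989. N=√(6·6·120·1)=65.726707
Admissible k: 2..3 (factorial args all ≥0)
  k=2: (−1)^0·65.7267/(12)·0.2623^4·0.9650^2 = +0.024140
  k=3: (−1)^1·65.7267/(12)·0.2623^2·0.9650^4 = -0.326752
d^3_{0,2}(2.6108) = +0.024140 -0.326752 = -0.302612
Phases: e^{-i·(0)·1.712}=+1.000000+0.000000i, e^{-i·(2)·4.1429}=-0.418523-0.908206i ⇒ D=+0.126650+0.274834i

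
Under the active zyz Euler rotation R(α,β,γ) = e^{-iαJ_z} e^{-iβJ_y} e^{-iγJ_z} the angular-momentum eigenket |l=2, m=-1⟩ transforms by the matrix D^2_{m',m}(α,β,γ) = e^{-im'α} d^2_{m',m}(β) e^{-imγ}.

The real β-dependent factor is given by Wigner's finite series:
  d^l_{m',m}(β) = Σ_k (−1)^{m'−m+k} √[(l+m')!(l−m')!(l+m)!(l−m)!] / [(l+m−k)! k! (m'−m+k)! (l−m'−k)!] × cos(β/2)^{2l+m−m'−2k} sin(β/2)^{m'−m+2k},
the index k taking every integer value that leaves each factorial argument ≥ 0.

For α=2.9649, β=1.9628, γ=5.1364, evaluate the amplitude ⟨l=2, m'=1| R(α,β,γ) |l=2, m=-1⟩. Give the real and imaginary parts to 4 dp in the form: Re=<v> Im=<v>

D^2_{1,-1}(2.9649,1.9628,5.1364) = e^{-i·1·2.9649}·d^2_{1,-1}(1.9628)·e^{-i·-1·5.1364}. Compute d first:
Half-angle: c=0.555859, s=0.831276. N=√(6·1·1·6)=6.000000
k: max(0,(-1)−(1))=0 … min(2+(-1),2−(1))=1
  k=0: (−1)^2·6.0000/(2)·0.5559^2·0.8313^2 = +0.640534
  k=1: (−1)^3·6.0000/(6)·0.5559^0·0.8313^4 = -0.477509
d^2_{1,-1}(1.9628) = +0.640534 -0.477509 = +0.163024
Attach z-rotation phases: D = e^{-i(1)(2.9649)}·(+0.163024)·e^{-i(-1)(5.1364)} = -0.092145+0.134485i

Re=-0.0921 Im=0.1345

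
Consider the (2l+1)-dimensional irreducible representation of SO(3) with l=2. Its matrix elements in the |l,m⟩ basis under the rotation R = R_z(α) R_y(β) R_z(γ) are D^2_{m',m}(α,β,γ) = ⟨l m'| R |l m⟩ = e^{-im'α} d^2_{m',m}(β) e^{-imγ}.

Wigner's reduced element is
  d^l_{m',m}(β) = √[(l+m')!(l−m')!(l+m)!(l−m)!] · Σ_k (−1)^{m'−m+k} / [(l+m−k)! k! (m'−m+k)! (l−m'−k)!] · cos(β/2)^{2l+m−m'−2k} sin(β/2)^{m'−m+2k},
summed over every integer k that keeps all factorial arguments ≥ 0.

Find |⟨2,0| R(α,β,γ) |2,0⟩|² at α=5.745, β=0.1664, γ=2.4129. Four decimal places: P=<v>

P=0.9194

First d^2_{0,0}(β=0.1664), then the phase factors e^{-i(0)α} and e^{-i(0)γ}:
c=cos(0.1664/2)=0.996541, s=sin(0.1664/2)=0.083104; N=√[2·2·2·2]=4.000000
Admissible k: 0..2 (factorial args all ≥0)
  k=0: (−1)^0·4.0000/(4)·0.9965^4·0.0831^0 = +0.986235
  k=1: (−1)^1·4.0000/(1)·0.9965^2·0.0831^2 = -0.027434
  k=2: (−1)^2·4.0000/(4)·0.9965^0·0.0831^4 = +0.000048
d^2_{0,0}(0.1664) = +0.986235 -0.027434 +0.000048 = +0.958848
|D^2_{0,0}|² = |d^2_{0,0}(β)|² = (+0.958848)² = 0.919390 (the z-rotation phases have unit modulus)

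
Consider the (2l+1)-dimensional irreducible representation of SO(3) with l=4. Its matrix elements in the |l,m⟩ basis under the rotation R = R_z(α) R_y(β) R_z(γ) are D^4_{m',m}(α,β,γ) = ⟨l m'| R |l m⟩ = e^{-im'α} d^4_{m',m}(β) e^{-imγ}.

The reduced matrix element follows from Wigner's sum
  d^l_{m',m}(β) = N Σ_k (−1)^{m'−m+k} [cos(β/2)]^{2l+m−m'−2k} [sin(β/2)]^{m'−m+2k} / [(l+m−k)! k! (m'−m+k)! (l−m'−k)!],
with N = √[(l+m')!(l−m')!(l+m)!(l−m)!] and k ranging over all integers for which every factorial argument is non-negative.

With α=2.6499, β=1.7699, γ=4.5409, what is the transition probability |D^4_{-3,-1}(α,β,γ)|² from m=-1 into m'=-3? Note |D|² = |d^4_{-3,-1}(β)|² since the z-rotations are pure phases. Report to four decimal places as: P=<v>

P=0.2085

D^4_{-3,-1}(2.6499,1.7699,4.5409) = e^{-i·-3·2.6499}·d^4_{-3,-1}(1.7699)·e^{-i·-1·4.5409}. Compute d first:
With c≡cos(β/2)=0.633328 and s≡sin(β/2)=0.773883, N=[1·5040·6·120]^{1/2}=1904.940944
k: max(0,(-1)−(-3))=2 … min(4+(-1),4−(-3))=3
  k=2: (−1)^0·1904.9409/(240)·0.6333^6·0.7739^2 = +0.306757
  k=3: (−1)^1·1904.9409/(144)·0.6333^4·0.7739^4 = -0.763372
d^4_{-3,-1}(1.7699) = +0.306757 -0.763372 = -0.456615
|D^4_{-3,-1}|² = |d^4_{-3,-1}(β)|² = (-0.456615)² = 0.208498 (the z-rotation phases have unit modulus)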